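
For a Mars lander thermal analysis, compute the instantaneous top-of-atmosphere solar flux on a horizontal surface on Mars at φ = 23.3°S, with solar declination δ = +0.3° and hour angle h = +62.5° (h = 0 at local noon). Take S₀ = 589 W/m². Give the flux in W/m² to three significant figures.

cos θ_z = sin φ sin δ + cos φ cos δ cos h = -0.002071 + 0.424086 = 0.422015.
Flux = S₀ · cos θ_z = 589 × 0.422015 = 248.6 W/m².

249 W/m²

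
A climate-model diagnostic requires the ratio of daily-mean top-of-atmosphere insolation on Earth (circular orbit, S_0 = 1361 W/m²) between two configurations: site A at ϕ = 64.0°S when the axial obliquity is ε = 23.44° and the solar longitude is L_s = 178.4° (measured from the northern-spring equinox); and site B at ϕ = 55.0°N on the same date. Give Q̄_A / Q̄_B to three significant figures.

— Configuration A (ϕ=-64.0°):
Solar declination: sin δ = sin ε · sin L_s = sin 23.44° × sin 178.4° = 0.01111, so δ = +0.636°.
cos h₀ = −tan(-64.0°) tan(+0.636°) = 0.0228, h₀ = 1.5480 rad.
Bracket: h₀ sin ϕ sin δ + cos ϕ cos δ sin h₀ = 1.5480×-0.89879×0.01111 + 0.43837×0.99994×0.99974 = -0.015458 + 0.438230 = 0.422772.
Q̄ = (S_0/π) × [bracket] = (1361/π) × 0.422772 = 183.15 W/m².
— Configuration B (ϕ=+55.0°):
cos h₀ = −tan(+55.0°) tan(+0.636°) = -0.0159, h₀ = 1.5867 rad.
Bracket: h₀ sin ϕ sin δ + cos ϕ cos δ sin h₀ = 1.5867×0.81915×0.01111 + 0.57358×0.99994×0.99987 = 0.014440 + 0.573471 = 0.587911.
Q̄ = (S_0/π) × [bracket] = (1361/π) × 0.587911 = 254.69 W/m².
Ratio Q̄_A / Q̄_B = 183.15 / 254.69 = 0.7191.

Q̄_A / Q̄_B ≈ 0.719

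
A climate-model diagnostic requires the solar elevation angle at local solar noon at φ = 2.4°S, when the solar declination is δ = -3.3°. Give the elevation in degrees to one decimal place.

89.1°

At local noon the hour angle is zero, so the zenith angle equals |φ − δ| = |-2.4° − (-3.300°)| = 0.900°.
Elevation = 90° − 0.900° = 89.1°.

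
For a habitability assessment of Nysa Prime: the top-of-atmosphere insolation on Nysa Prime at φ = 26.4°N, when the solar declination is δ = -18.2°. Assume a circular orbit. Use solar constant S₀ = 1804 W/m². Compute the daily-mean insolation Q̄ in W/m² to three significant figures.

cos H₀ = −tan(+26.4°) tan(-18.200°) = 0.1632, H₀ = 1.4069 rad.
Bracket: H₀ sin φ sin δ + cos φ cos δ sin H₀ = 1.4069×0.44464×-0.31233 + 0.89571×0.94997×0.98659 = -0.195382 + 0.839487 = 0.644105.
Q̄ = (S₀/π) × [bracket] = (1804/π) × 0.644105 = 369.9 W/m².

Q̄ ≈ 370 W/m²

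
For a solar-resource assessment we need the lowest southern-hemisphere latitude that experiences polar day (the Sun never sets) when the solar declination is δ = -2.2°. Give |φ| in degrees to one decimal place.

Polar day requires cos H₀ = −tan φ tan δ ≤ −1, i.e. tan φ tan δ ≥ 1.
The boundary is |tan φ| · |tan δ| = 1, so |φ| = 90° − |δ| = 90° − 2.2° = 87.8° in the southern hemisphere.

|φ| = 87.8°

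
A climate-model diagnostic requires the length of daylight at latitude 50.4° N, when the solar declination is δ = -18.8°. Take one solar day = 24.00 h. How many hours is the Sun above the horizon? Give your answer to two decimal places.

8.76 h

cos H₀ = −tan φ · tan δ = −tan(+50.4°) × tan(-18.800°) = 0.4115, so H₀ = 1.1467 rad = 65.70°.
Daylight = 2H₀/(2π) × 24.00 h = (1.1467/π) × 24.00 = 8.76 h.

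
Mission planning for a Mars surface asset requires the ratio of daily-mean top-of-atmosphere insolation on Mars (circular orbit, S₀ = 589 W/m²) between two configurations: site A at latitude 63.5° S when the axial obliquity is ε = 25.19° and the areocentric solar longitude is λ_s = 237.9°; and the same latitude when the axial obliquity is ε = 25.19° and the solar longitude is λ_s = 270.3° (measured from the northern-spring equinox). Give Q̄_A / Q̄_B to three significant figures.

— Configuration A (φ=-63.5°):
sin δ = sin 25.19° × sin 237.9° = -0.36055, so δ = -21.134°.
cos H₀ = −tan(-63.5°) tan(-21.134°) = -0.7753, H₀ = 2.4580 rad.
Bracket: H₀ sin φ sin δ + cos φ cos δ sin H₀ = 2.4580×-0.89493×-0.36055 + 0.44620×0.93274×0.63159 = 0.793116 + 0.262861 = 1.055977.
Q̄ = (S₀/π) × [bracket] = (589/π) × 1.055977 = 197.98 W/m².
— Configuration B (φ=-63.5°):
Solar declination: sin δ = sin ε · sin λ_s = sin 25.19° × sin 270.3° = -0.42562, so δ = -25.190°.
cos H₀ = −tan(-63.5°) tan(-25.190°) = -0.9434, H₀ = 2.8034 rad.
Bracket: H₀ sin φ sin δ + cos φ cos δ sin H₀ = 2.8034×-0.89493×-0.42562 + 0.44620×0.90490×0.33176 = 1.067815 + 0.133954 = 1.201769.
Q̄ = (S₀/π) × [bracket] = (589/π) × 1.201769 = 225.31 W/m².
Ratio Q̄_A / Q̄_B = 197.98 / 225.31 = 0.8787.

Q̄_A / Q̄_B ≈ 0.879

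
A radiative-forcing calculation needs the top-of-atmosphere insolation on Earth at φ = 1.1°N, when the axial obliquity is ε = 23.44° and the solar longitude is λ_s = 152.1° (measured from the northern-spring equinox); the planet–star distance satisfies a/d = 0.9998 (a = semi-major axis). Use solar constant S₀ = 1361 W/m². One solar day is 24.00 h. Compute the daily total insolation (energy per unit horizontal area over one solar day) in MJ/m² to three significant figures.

Solar declination: sin δ = sin ε · sin λ_s = sin 23.44° × sin 152.1° = 0.18614, so δ = +10.727°.
cos H₀ = −tan(+1.1°) tan(+10.727°) = -0.0036, H₀ = 1.5744 rad.
Bracket: H₀ sin φ sin δ + cos φ cos δ sin H₀ = 1.5744×0.01920×0.18614 + 0.99982×0.98252×0.99999 = 0.005627 + 0.982333 = 0.987960.
Inverse-square distance factor (a/d)² = 0.9998² = 0.999600.
Q̄ = (S₀/π) × 0.999600 × [bracket] = (1361/π) × 0.999600 × 0.987960 = 427.83 W/m².
Daily total = Q̄ × 24.00 h × 3600 s/h = 427.83 × 24.00 × 3600 / 10⁶ = 36.96 MJ/m².

37.0 MJ/m²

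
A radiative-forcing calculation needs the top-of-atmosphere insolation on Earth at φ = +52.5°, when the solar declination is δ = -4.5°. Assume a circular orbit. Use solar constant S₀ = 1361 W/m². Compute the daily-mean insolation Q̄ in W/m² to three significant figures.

Q̄ ≈ 222 W/m²

cos H₀ = −tan(+52.5°) tan(-4.500°) = 0.1026, H₀ = 1.4680 rad.
Bracket: H₀ sin φ sin δ + cos φ cos δ sin H₀ = 1.4680×0.79335×-0.07846 + 0.60876×0.99692×0.99473 = -0.091377 + 0.603687 = 0.512310.
Q̄ = (S₀/π) × [bracket] = (1361/π) × 0.512310 = 221.9 W/m².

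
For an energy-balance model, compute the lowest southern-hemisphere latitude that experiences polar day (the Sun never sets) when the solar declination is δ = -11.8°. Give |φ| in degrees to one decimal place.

|φ| = 78.2°

Polar day requires cos H₀ = −tan φ tan δ ≤ −1, i.e. tan φ tan δ ≥ 1.
The boundary is |tan φ| · |tan δ| = 1, so |φ| = 90° − |δ| = 90° − 11.8° = 78.2° in the southern hemisphere.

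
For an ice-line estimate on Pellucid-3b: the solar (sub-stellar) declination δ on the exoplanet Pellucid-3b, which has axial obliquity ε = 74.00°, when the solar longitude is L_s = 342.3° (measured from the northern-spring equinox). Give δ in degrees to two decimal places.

δ = -16.99°

sin δ = sin ε · sin L_s = sin 74.00° × sin 342.3° = -0.292255.
δ = arcsin(-0.292255) = -16.99°.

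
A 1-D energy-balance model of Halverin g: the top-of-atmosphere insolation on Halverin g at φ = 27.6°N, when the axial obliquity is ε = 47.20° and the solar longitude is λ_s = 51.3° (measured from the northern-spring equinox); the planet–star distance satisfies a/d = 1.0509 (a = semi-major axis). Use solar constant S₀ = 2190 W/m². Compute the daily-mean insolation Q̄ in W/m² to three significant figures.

Q̄ ≈ 918 W/m²

Solar declination: sin δ = sin ε · sin λ_s = sin 47.20° × sin 51.3° = 0.57263, so δ = +34.933°.
cos H₀ = −tan(+27.6°) tan(+34.933°) = -0.3652, H₀ = 1.9446 rad.
Bracket: H₀ sin φ sin δ + cos φ cos δ sin H₀ = 1.9446×0.46330×0.57263 + 0.88620×0.81982×0.93095 = 0.515901 + 0.676358 = 1.192259.
Inverse-square distance factor (a/d)² = 1.0509² = 1.104391.
Q̄ = (S₀/π) × 1.104391 × [bracket] = (2190/π) × 1.104391 × 1.192259 = 917.9 W/m².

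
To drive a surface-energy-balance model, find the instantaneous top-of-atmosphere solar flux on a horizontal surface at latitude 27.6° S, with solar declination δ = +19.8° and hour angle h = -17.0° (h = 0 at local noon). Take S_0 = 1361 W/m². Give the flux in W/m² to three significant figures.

cos θ_z = sin ϕ sin δ + cos ϕ cos δ cos h = -0.156936 + 0.797378 = 0.640442.
Flux = S_0 · cos θ_z = 1361 × 0.640442 = 871.6 W/m².

872 W/m²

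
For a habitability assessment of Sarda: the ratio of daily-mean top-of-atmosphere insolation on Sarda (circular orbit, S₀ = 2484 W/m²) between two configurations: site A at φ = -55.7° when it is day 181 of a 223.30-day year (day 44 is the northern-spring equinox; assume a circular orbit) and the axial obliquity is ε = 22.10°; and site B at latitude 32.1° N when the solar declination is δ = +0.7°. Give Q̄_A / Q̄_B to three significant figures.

— Configuration A (φ=-55.7°):
Solar longitude: λ_s = 360° × (181 − 44)/223.30 = 220.869°.
sin δ = sin 22.10° × sin 220.869° = -0.24617, so δ = -14.251°.
cos H₀ = −tan(-55.7°) tan(-14.251°) = -0.3723, H₀ = 1.9523 rad.
Bracket: H₀ sin φ sin δ + cos φ cos δ sin H₀ = 1.9523×-0.82610×-0.24617 + 0.56353×0.96923×0.92810 = 0.397022 + 0.506919 = 0.903941.
Q̄ = (S₀/π) × [bracket] = (2484/π) × 0.903941 = 714.73 W/m².
— Configuration B (φ=+32.1°):
cos H₀ = −tan(+32.1°) tan(+0.700°) = -0.0077, H₀ = 1.5785 rad.
Bracket: H₀ sin φ sin δ + cos φ cos δ sin H₀ = 1.5785×0.53140×0.01222 + 0.84712×0.99993×0.99997 = 0.010250 + 0.847035 = 0.857285.
Q̄ = (S₀/π) × [bracket] = (2484/π) × 0.857285 = 677.84 W/m².
Ratio Q̄_A / Q̄_B = 714.73 / 677.84 = 1.054.

Q̄_A / Q̄_B ≈ 1.05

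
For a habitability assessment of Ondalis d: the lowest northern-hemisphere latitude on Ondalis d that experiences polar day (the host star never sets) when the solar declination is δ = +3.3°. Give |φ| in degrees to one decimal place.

|φ| = 86.7°

Polar day requires cos H₀ = −tan φ tan δ ≤ −1, i.e. tan φ tan δ ≥ 1.
The boundary is |tan φ| · |tan δ| = 1, so |φ| = 90° − |δ| = 90° − 3.3° = 86.7° in the northern hemisphere.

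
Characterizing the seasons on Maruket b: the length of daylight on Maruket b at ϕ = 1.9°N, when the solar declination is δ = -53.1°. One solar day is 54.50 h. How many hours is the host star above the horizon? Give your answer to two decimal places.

cos h₀ = −tan ϕ · tan δ = −tan(+1.9°) × tan(-53.100°) = 0.0442, so h₀ = 1.5266 rad = 87.47°.
Daylight = 2h₀/(2π) × 54.50 h = (1.5266/π) × 54.50 = 26.48 h.

26.48 h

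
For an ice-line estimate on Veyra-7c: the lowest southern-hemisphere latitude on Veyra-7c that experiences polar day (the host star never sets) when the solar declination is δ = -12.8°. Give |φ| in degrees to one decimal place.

|φ| = 77.2°

Polar day requires cos H₀ = −tan φ tan δ ≤ −1, i.e. tan φ tan δ ≥ 1.
The boundary is |tan φ| · |tan δ| = 1, so |φ| = 90° − |δ| = 90° − 12.8° = 77.2° in the southern hemisphere.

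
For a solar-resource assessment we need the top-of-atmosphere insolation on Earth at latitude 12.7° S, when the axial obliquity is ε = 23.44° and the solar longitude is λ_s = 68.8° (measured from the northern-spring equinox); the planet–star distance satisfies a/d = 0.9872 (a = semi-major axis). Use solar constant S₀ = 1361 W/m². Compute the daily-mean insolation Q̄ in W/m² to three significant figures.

Solar declination: sin δ = sin ε · sin λ_s = sin 23.44° × sin 68.8° = 0.37087, so δ = +21.769°.
cos H₀ = −tan(-12.7°) tan(+21.769°) = 0.0900, H₀ = 1.4807 rad.
Bracket: H₀ sin φ sin δ + cos φ cos δ sin H₀ = 1.4807×-0.21985×0.37087 + 0.97553×0.92869×0.99594 = -0.120730 + 0.902287 = 0.781557.
Inverse-square distance factor (a/d)² = 0.9872² = 0.974564.
Q̄ = (S₀/π) × 0.974564 × [bracket] = (1361/π) × 0.974564 × 0.781557 = 330.0 W/m².

Q̄ ≈ 330 W/m²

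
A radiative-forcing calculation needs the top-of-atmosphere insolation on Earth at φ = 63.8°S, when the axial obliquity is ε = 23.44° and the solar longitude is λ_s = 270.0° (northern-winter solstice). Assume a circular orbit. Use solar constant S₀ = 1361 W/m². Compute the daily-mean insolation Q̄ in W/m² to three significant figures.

Solar declination: sin δ = sin ε · sin λ_s = sin 23.44° × sin 270.0° = -0.39779, so δ = -23.440°.
cos H₀ = −tan(-63.8°) tan(-23.440°) = -0.8811, H₀ = 2.6490 rad.
Bracket: H₀ sin φ sin δ + cos φ cos δ sin H₀ = 2.6490×-0.89726×-0.39779 + 0.44151×0.91748×0.47288 = 0.945484 + 0.191553 = 1.137037.
Q̄ = (S₀/π) × [bracket] = (1361/π) × 1.137037 = 492.6 W/m².

Q̄ ≈ 493 W/m²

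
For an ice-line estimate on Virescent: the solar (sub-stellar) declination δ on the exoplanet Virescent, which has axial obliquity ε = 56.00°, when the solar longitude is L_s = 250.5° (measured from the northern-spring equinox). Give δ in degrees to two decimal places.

sin δ = sin ε · sin L_s = sin 56.00° × sin 250.5° = -0.781485.
δ = arcsin(-0.781485) = -51.40°.

δ = -51.40°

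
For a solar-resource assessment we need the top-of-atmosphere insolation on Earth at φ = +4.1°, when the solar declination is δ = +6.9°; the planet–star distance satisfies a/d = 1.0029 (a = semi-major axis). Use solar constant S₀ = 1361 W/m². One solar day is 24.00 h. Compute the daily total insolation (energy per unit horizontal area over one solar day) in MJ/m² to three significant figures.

cos H₀ = −tan(+4.1°) tan(+6.900°) = -0.0087, H₀ = 1.5795 rad.
Bracket: H₀ sin φ sin δ + cos φ cos δ sin H₀ = 1.5795×0.07150×0.12014 + 0.99744×0.99276×0.99996 = 0.013568 + 0.990179 = 1.003747.
Inverse-square distance factor (a/d)² = 1.0029² = 1.005808.
Q̄ = (S₀/π) × 1.005808 × [bracket] = (1361/π) × 1.005808 × 1.003747 = 437.37 W/m².
Daily total = Q̄ × 24.00 h × 3600 s/h = 437.37 × 24.00 × 3600 / 10⁶ = 37.79 MJ/m².

37.8 MJ/m²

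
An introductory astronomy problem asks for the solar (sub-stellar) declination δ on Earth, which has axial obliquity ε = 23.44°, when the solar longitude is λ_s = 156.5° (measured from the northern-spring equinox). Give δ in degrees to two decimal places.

δ = +9.13°

sin δ = sin ε · sin λ_s = sin 23.44° × sin 156.5° = 0.158618.
δ = arcsin(0.158618) = +9.13°.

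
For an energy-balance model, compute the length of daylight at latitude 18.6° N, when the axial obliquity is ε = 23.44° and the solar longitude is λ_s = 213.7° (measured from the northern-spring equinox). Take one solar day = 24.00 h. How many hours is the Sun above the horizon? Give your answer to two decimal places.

11.42 h

Solar declination: sin δ = sin ε · sin λ_s = sin 23.44° × sin 213.7° = -0.22071, so δ = -12.751°.
cos H₀ = −tan φ · tan δ = −tan(+18.6°) × tan(-12.751°) = 0.0762, so H₀ = 1.4946 rad = 85.63°.
Daylight = 2H₀/(2π) × 24.00 h = (1.4946/π) × 24.00 = 11.42 h.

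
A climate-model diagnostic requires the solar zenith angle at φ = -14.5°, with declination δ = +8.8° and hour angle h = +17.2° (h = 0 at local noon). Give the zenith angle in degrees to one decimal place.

θ_z = 28.9°

cos θ_z = sin φ sin δ + cos φ cos δ cos h = -0.038305 + 0.913964 = 0.875659.
θ_z = arccos(0.875659) = 28.9°.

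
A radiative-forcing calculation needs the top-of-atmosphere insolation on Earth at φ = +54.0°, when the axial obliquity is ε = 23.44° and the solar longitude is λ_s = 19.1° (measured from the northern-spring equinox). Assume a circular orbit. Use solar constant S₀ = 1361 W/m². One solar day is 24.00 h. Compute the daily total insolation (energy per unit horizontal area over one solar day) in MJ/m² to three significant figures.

28.4 MJ/m²

Solar declination: sin δ = sin ε · sin λ_s = sin 23.44° × sin 19.1° = 0.13016, so δ = +7.479°.
cos H₀ = −tan(+54.0°) tan(+7.479°) = -0.1807, H₀ = 1.7525 rad.
Bracket: H₀ sin φ sin δ + cos φ cos δ sin H₀ = 1.7525×0.80902×0.13016 + 0.58779×0.99149×0.98354 = 0.184542 + 0.573195 = 0.757737.
Q̄ = (S₀/π) × [bracket] = (1361/π) × 0.757737 = 328.27 W/m².
Daily total = Q̄ × 24.00 h × 3600 s/h = 328.27 × 24.00 × 3600 / 10⁶ = 28.36 MJ/m².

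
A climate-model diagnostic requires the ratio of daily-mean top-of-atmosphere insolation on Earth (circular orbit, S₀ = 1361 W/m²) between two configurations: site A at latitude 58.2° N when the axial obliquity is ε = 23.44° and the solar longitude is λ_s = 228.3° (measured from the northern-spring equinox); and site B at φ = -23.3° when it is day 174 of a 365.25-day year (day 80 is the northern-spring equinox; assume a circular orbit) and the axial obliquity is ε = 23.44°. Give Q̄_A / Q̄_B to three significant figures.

— Configuration A (φ=+58.2°):
Solar declination: sin δ = sin ε · sin λ_s = sin 23.44° × sin 228.3° = -0.29700, so δ = -17.278°.
cos H₀ = −tan(+58.2°) tan(-17.278°) = 0.5017, H₀ = 1.0453 rad.
Bracket: H₀ sin φ sin δ + cos φ cos δ sin H₀ = 1.0453×0.84989×-0.29700 + 0.52696×0.95488×0.86507 = -0.263852 + 0.435289 = 0.171437.
Q̄ = (S₀/π) × [bracket] = (1361/π) × 0.171437 = 74.270 W/m².
— Configuration B (φ=-23.3°):
Solar longitude: λ_s = 360° × (174 − 80)/365.25 = 92.649°.
sin δ = sin 23.44° × sin 92.649° = 0.39736, so δ = +23.413°.
cos H₀ = −tan(-23.3°) tan(+23.413°) = 0.1865, H₀ = 1.3832 rad.
Bracket: H₀ sin φ sin δ + cos φ cos δ sin H₀ = 1.3832×-0.39555×0.39736 + 0.91845×0.91766×0.98246 = -0.217405 + 0.828042 = 0.610637.
Q̄ = (S₀/π) × [bracket] = (1361/π) × 0.610637 = 264.54 W/m².
Ratio Q̄_A / Q̄_B = 74.270 / 264.54 = 0.2808.

Q̄_A / Q̄_B ≈ 0.281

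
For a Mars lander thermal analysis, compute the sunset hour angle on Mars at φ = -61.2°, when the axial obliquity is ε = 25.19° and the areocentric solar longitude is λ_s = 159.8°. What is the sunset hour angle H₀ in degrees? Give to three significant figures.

sin δ = sin 25.19° × sin 159.8° = 0.14697, so δ = +8.451°.
cos H₀ = −tan φ · tan δ = −tan(-61.2°) × tan(+8.451°) = 0.2703, so H₀ = 1.2971 rad = 74.32°.

H₀ = 74.3°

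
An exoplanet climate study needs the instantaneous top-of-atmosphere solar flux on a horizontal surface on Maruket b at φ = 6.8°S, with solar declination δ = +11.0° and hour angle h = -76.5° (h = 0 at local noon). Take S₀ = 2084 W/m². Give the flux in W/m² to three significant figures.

427 W/m²

cos θ_z = sin φ sin δ + cos φ cos δ cos h = -0.022593 + 0.227544 = 0.204951.
Flux = S₀ · cos θ_z = 2084 × 0.204951 = 427.1 W/m².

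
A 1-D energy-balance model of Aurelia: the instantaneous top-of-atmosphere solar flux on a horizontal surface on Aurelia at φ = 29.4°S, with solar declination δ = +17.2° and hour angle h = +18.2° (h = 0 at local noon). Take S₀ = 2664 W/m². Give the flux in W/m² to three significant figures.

1.72e+03 W/m²

cos θ_z = sin φ sin δ + cos φ cos δ cos h = -0.145164 + 0.790616 = 0.645452.
Flux = S₀ · cos θ_z = 2664 × 0.645452 = 1719 W/m².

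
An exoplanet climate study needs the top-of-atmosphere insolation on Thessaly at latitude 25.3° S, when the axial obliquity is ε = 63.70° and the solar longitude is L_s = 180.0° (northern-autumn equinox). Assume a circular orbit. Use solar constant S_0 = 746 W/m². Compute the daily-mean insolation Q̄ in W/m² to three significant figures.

Q̄ ≈ 215 W/m²

Solar declination: sin δ = sin ε · sin L_s = sin 63.70° × sin 180.0° = 0.00000, so δ = +0.000°.
cos h₀ = −tan(-25.3°) tan(+0.000°) = 0.0000, h₀ = 1.5708 rad.
Bracket: h₀ sin ϕ sin δ + cos ϕ cos δ sin h₀ = 1.5708×-0.42736×0.00000 + 0.90408×1.00000×1.00000 = -0.000000 + 0.904080 = 0.904080.
Q̄ = (S_0/π) × [bracket] = (746/π) × 0.904080 = 214.7 W/m².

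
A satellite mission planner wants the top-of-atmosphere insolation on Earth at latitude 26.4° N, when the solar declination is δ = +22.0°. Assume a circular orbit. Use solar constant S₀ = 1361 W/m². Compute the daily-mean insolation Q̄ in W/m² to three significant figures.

Q̄ ≈ 480 W/m²

cos H₀ = −tan(+26.4°) tan(+22.000°) = -0.2006, H₀ = 1.7727 rad.
Bracket: H₀ sin φ sin δ + cos φ cos δ sin H₀ = 1.7727×0.44464×0.37461 + 0.89571×0.92718×0.97968 = 0.295273 + 0.813609 = 1.108882.
Q̄ = (S₀/π) × [bracket] = (1361/π) × 1.108882 = 480.4 W/m².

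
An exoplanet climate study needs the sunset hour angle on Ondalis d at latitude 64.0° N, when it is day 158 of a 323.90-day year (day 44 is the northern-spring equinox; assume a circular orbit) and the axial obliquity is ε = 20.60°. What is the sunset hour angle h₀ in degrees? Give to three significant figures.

h₀ = 127°

Solar longitude: L_s = 360° × (158 − 44)/323.90 = 126.706°.
sin δ = sin 20.60° × sin 126.706° = 0.28208, so δ = +16.384°.
cos h₀ = −tan ϕ · tan δ = −tan(+64.0°) × tan(+16.384°) = -0.6028, so h₀ = 2.2178 rad = 127.07°.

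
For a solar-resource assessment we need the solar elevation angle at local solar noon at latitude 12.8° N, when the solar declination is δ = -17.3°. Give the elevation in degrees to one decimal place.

59.9°

At local noon the hour angle is zero, so the zenith angle equals |φ − δ| = |+12.8° − (-17.300°)| = 30.100°.
Elevation = 90° − 30.100° = 59.9°.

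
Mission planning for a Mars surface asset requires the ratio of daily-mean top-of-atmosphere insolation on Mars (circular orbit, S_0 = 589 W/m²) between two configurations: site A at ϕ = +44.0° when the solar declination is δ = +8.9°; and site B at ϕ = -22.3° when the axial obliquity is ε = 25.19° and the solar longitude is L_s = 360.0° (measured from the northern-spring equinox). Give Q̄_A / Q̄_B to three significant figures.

— Configuration A (ϕ=+44.0°):
cos h₀ = −tan(+44.0°) tan(+8.900°) = -0.1512, h₀ = 1.7226 rad.
Bracket: h₀ sin ϕ sin δ + cos ϕ cos δ sin h₀ = 1.7226×0.69466×0.15471 + 0.71934×0.98796×0.98850 = 0.185129 + 0.702506 = 0.887635.
Q̄ = (S_0/π) × [bracket] = (589/π) × 0.887635 = 166.42 W/m².
— Configuration B (ϕ=-22.3°):
Solar declination: sin δ = sin ε · sin L_s = sin 25.19° × sin 360.0° = -0.00000, so δ = -0.000°.
cos h₀ = −tan(-22.3°) tan(-0.000°) = -0.0000, h₀ = 1.5708 rad.
Bracket: h₀ sin ϕ sin δ + cos ϕ cos δ sin h₀ = 1.5708×-0.37946×-0.00000 + 0.92521×1.00000×1.00000 = 0.000000 + 0.925210 = 0.925210.
Q̄ = (S_0/π) × [bracket] = (589/π) × 0.925210 = 173.46 W/m².
Ratio Q̄_A / Q̄_B = 166.42 / 173.46 = 0.9594.

Q̄_A / Q̄_B ≈ 0.959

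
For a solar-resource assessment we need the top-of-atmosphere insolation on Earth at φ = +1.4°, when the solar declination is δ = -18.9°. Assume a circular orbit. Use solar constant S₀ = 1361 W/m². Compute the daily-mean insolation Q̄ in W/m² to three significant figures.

cos H₀ = −tan(+1.4°) tan(-18.900°) = 0.0084, H₀ = 1.5624 rad.
Bracket: H₀ sin φ sin δ + cos φ cos δ sin H₀ = 1.5624×0.02443×-0.32392 + 0.99970×0.94609×0.99996 = -0.012364 + 0.945768 = 0.933404.
Q̄ = (S₀/π) × [bracket] = (1361/π) × 0.933404 = 404.4 W/m².

Q̄ ≈ 404 W/m²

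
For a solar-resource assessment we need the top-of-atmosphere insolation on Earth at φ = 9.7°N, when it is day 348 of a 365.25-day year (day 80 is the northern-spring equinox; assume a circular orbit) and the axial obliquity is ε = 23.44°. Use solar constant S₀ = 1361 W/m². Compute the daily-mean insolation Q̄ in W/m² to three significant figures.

Q̄ ≈ 348 W/m²

Solar longitude: λ_s = 360° × (348 − 80)/365.25 = 264.148°.
sin δ = sin 23.44° × sin 264.148° = -0.39572, so δ = -23.311°.
cos H₀ = −tan(+9.7°) tan(-23.311°) = 0.0737, H₀ = 1.4971 rad.
Bracket: H₀ sin φ sin δ + cos φ cos δ sin H₀ = 1.4971×0.16849×-0.39572 + 0.98570×0.91837×0.99728 = -0.099819 + 0.902775 = 0.802956.
Q̄ = (S₀/π) × [bracket] = (1361/π) × 0.802956 = 347.9 W/m².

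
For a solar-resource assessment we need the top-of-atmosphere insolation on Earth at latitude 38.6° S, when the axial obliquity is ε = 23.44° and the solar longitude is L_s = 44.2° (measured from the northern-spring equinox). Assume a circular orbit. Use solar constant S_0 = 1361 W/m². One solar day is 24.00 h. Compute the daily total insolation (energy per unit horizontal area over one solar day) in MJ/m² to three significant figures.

Solar declination: sin δ = sin ε · sin L_s = sin 23.44° × sin 44.2° = 0.27732, so δ = +16.101°.
cos h₀ = −tan(-38.6°) tan(+16.101°) = 0.2304, h₀ = 1.3383 rad.
Bracket: h₀ sin ϕ sin δ + cos ϕ cos δ sin h₀ = 1.3383×-0.62388×0.27732 + 0.78152×0.96078×0.97309 = -0.231545 + 0.730663 = 0.499118.
Q̄ = (S_0/π) × [bracket] = (1361/π) × 0.499118 = 216.23 W/m².
Daily total = Q̄ × 24.00 h × 3600 s/h = 216.23 × 24.00 × 3600 / 10⁶ = 18.68 MJ/m².

18.7 MJ/m²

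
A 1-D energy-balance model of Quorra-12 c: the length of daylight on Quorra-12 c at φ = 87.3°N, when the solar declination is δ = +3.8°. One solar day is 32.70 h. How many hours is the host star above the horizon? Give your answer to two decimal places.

32.70 h

Sunrise equation: cos H₀ = −tan φ · tan δ = -1.4084 ≤ −1, so the host star never sets (polar day) and H₀ = π.
Daylight = 2H₀/(2π) × 32.70 h = (3.1416/π) × 32.70 = 32.70 h.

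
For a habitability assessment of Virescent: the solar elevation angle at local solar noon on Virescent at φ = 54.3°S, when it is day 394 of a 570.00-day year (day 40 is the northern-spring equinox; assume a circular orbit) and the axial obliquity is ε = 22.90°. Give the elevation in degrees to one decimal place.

51.3°

Solar longitude: λ_s = 360° × (394 − 40)/570.00 = 223.579°.
sin δ = sin 22.90° × sin 223.579° = -0.26824, so δ = -15.560°.
At local noon the hour angle is zero, so the zenith angle equals |φ − δ| = |-54.3° − (-15.560°)| = 38.740°.
Elevation = 90° − 38.740° = 51.3°.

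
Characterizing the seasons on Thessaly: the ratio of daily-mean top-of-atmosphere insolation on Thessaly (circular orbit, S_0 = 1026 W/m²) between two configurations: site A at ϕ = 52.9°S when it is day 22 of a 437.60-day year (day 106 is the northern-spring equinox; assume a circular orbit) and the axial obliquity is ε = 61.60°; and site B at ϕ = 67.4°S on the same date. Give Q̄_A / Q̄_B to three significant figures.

— Configuration A (ϕ=-52.9°):
Solar longitude: L_s = 360° × (22 − 106)/437.60 = -69.104°, i.e. -69.104° + 360° = 290.896°.
sin δ = sin 61.60° × sin 290.896° = -0.82179, so δ = -55.265°.
cos h₀ = −tan(-52.9°) tan(-55.265°) = -1.9071 ≤ −1 ⇒ polar day, h₀ = π.
Bracket: h₀ sin ϕ sin δ + cos ϕ cos δ sin h₀ = 3.1416×-0.79758×-0.82179 + 0.60321×0.56978×0.00000 = 2.059141 + 0.000000 = 2.059141.
Q̄ = (S_0/π) × [bracket] = (1026/π) × 2.059141 = 672.49 W/m².
— Configuration B (ϕ=-67.4°):
cos h₀ = −tan(-67.4°) tan(-55.265°) = -3.4649 ≤ −1 ⇒ polar day, h₀ = π.
Bracket: h₀ sin ϕ sin δ + cos ϕ cos δ sin h₀ = 3.1416×-0.92321×-0.82179 + 0.38430×0.56978×0.00000 = 2.383484 + 0.000000 = 2.383484.
Q̄ = (S_0/π) × [bracket] = (1026/π) × 2.383484 = 778.41 W/m².
Ratio Q̄_A / Q̄_B = 672.49 / 778.41 = 0.8639.

Q̄_A / Q̄_B ≈ 0.864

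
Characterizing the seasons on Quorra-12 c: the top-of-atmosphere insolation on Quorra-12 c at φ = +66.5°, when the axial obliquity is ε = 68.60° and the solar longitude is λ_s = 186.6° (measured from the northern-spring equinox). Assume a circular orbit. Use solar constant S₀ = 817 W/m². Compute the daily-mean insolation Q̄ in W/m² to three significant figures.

Q̄ ≈ 66.2 W/m²

Solar declination: sin δ = sin ε · sin λ_s = sin 68.60° × sin 186.6° = -0.10701, so δ = -6.143°.
cos H₀ = −tan(+66.5°) tan(-6.143°) = 0.2475, H₀ = 1.3207 rad.
Bracket: H₀ sin φ sin δ + cos φ cos δ sin H₀ = 1.3207×0.91706×-0.10701 + 0.39875×0.99426×0.96888 = -0.129606 + 0.384123 = 0.254517.
Q̄ = (S₀/π) × [bracket] = (817/π) × 0.254517 = 66.19 W/m².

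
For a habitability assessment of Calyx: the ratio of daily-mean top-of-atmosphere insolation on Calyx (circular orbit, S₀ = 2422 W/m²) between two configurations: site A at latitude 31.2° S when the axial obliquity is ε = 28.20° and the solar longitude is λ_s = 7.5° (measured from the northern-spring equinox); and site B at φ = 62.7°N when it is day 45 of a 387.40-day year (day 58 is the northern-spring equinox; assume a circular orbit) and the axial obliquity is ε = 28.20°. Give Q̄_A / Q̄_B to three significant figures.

— Configuration A (φ=-31.2°):
Solar declination: sin δ = sin ε · sin λ_s = sin 28.20° × sin 7.5° = 0.06168, so δ = +3.536°.
cos H₀ = −tan(-31.2°) tan(+3.536°) = 0.0374, H₀ = 1.5334 rad.
Bracket: H₀ sin φ sin δ + cos φ cos δ sin H₀ = 1.5334×-0.51803×0.06168 + 0.85536×0.99810×0.99930 = -0.048995 + 0.853137 = 0.804142.
Q̄ = (S₀/π) × [bracket] = (2422/π) × 0.804142 = 619.95 W/m².
— Configuration B (φ=+62.7°):
Solar longitude: λ_s = 360° × (45 − 58)/387.40 = -12.081°, i.e. -12.081° + 360° = 347.919°.
sin δ = sin 28.20° × sin 347.919° = -0.09890, so δ = -5.676°.
cos H₀ = −tan(+62.7°) tan(-5.676°) = 0.1926, H₀ = 1.3770 rad.
Bracket: H₀ sin φ sin δ + cos φ cos δ sin H₀ = 1.3770×0.88862×-0.09890 + 0.45865×0.99510×0.98129 = -0.121017 + 0.447863 = 0.326846.
Q̄ = (S₀/π) × [bracket] = (2422/π) × 0.326846 = 251.98 W/m².
Ratio Q̄_A / Q̄_B = 619.95 / 251.98 = 2.460.

Q̄_A / Q̄_B ≈ 2.46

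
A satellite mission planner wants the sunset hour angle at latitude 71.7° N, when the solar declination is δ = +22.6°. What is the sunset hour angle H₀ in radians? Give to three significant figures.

Sunrise equation: cos H₀ = −tan φ · tan δ = -1.2587 ≤ −1, so the Sun never sets (polar day) and H₀ = π.

H₀ = 3.14 rad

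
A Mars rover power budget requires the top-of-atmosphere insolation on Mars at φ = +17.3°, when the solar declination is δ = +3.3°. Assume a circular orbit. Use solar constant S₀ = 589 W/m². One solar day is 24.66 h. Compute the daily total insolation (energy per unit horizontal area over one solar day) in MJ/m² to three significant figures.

cos H₀ = −tan(+17.3°) tan(+3.300°) = -0.0180, H₀ = 1.5888 rad.
Bracket: H₀ sin φ sin δ + cos φ cos δ sin H₀ = 1.5888×0.29737×0.05756 + 0.95476×0.99834×0.99984 = 0.027195 + 0.953023 = 0.980218.
Q̄ = (S₀/π) × [bracket] = (589/π) × 0.980218 = 183.78 W/m².
Daily total = Q̄ × 24.66 h × 3600 s/h = 183.78 × 24.66 × 3600 / 10⁶ = 16.32 MJ/m².

16.3 MJ/m²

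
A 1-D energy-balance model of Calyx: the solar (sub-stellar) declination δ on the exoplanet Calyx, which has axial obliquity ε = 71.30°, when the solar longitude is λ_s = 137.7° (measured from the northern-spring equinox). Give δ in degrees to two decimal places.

sin δ = sin ε · sin λ_s = sin 71.30° × sin 137.7° = 0.637484.
δ = arcsin(0.637484) = +39.60°.

δ = +39.60°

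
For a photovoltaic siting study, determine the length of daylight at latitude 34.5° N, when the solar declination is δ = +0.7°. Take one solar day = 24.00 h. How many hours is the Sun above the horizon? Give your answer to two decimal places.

cos H₀ = −tan φ · tan δ = −tan(+34.5°) × tan(+0.700°) = -0.0084, so H₀ = 1.5792 rad = 90.48°.
Daylight = 2H₀/(2π) × 24.00 h = (1.5792/π) × 24.00 = 12.06 h.

12.06 h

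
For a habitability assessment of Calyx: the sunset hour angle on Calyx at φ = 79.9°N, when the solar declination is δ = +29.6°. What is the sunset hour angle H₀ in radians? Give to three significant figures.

H₀ = 3.14 rad

Sunrise equation: cos H₀ = −tan φ · tan δ = -3.1892 ≤ −1, so the host star never sets (polar day) and H₀ = π.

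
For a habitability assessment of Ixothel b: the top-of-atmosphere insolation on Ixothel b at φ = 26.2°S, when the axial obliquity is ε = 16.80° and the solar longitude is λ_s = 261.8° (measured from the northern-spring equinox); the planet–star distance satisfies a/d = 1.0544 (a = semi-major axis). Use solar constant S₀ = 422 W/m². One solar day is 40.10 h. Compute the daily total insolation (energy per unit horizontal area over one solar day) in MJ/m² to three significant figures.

23.0 MJ/m²

Solar declination: sin δ = sin ε · sin λ_s = sin 16.80° × sin 261.8° = -0.28608, so δ = -16.623°.
cos H₀ = −tan(-26.2°) tan(-16.623°) = -0.1469, H₀ = 1.7182 rad.
Bracket: H₀ sin φ sin δ + cos φ cos δ sin H₀ = 1.7182×-0.44151×-0.28608 + 0.89726×0.95821×0.98915 = 0.217021 + 0.850435 = 1.067456.
Inverse-square distance factor (a/d)² = 1.0544² = 1.111759.
Q̄ = (S₀/π) × 1.111759 × [bracket] = (422/π) × 1.111759 × 1.067456 = 159.41 W/m².
Daily total = Q̄ × 40.10 h × 3600 s/h = 159.41 × 40.10 × 3600 / 10⁶ = 23.01 MJ/m².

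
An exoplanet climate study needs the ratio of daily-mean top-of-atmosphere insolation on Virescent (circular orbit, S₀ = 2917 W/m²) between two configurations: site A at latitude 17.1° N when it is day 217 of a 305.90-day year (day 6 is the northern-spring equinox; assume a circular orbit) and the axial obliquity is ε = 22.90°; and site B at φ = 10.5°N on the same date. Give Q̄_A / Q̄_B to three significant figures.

— Configuration A (φ=+17.1°):
Solar longitude: λ_s = 360° × (217 − 6)/305.90 = 248.316°.
sin δ = sin 22.90° × sin 248.316° = -0.36159, so δ = -21.198°.
cos H₀ = −tan(+17.1°) tan(-21.198°) = 0.1193, H₀ = 1.4512 rad.
Bracket: H₀ sin φ sin δ + cos φ cos δ sin H₀ = 1.4512×0.29404×-0.36159 + 0.95579×0.93234×0.99286 = -0.154294 + 0.884759 = 0.730465.
Q̄ = (S₀/π) × [bracket] = (2917/π) × 0.730465 = 678.24 W/m².
— Configuration B (φ=+10.5°):
cos H₀ = −tan(+10.5°) tan(-21.198°) = 0.0719, H₀ = 1.4989 rad.
Bracket: H₀ sin φ sin δ + cos φ cos δ sin H₀ = 1.4989×0.18224×-0.36159 + 0.98325×0.93234×0.99741 = -0.098772 + 0.914349 = 0.815577.
Q̄ = (S₀/π) × [bracket] = (2917/π) × 0.815577 = 757.27 W/m².
Ratio Q̄_A / Q̄_B = 678.24 / 757.27 = 0.8956.

Q̄_A / Q̄_B ≈ 0.896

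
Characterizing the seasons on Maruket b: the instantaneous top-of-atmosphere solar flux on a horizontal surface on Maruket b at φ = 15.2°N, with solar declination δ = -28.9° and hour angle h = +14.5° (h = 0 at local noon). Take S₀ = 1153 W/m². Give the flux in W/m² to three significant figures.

797 W/m²

cos θ_z = sin φ sin δ + cos φ cos δ cos h = -0.126711 + 0.817928 = 0.691217.
Flux = S₀ · cos θ_z = 1153 × 0.691217 = 797.0 W/m².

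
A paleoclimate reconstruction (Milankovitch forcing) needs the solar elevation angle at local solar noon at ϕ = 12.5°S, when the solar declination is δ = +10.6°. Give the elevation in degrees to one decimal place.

66.9°

At local noon the hour angle is zero, so the zenith angle equals |ϕ − δ| = |-12.5° − (+10.600°)| = 23.100°.
Elevation = 90° − 23.100° = 66.9°.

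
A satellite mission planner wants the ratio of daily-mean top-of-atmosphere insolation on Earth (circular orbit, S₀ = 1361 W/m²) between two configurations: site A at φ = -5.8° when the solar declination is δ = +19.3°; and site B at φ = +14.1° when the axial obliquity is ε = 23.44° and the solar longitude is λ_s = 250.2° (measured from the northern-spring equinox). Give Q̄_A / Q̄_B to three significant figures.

Q̄_A / Q̄_B ≈ 1.17

— Configuration A (φ=-5.8°):
cos H₀ = −tan(-5.8°) tan(+19.300°) = 0.0356, H₀ = 1.5352 rad.
Bracket: H₀ sin φ sin δ + cos φ cos δ sin H₀ = 1.5352×-0.10106×0.33051 + 0.99488×0.94380×0.99937 = -0.051278 + 0.938376 = 0.887098.
Q̄ = (S₀/π) × [bracket] = (1361/π) × 0.887098 = 384.31 W/m².
— Configuration B (φ=+14.1°):
Solar declination: sin δ = sin ε · sin λ_s = sin 23.44° × sin 250.2° = -0.37427, so δ = -21.979°.
cos H₀ = −tan(+14.1°) tan(-21.979°) = 0.1014, H₀ = 1.4692 rad.
Bracket: H₀ sin φ sin δ + cos φ cos δ sin H₀ = 1.4692×0.24362×-0.37427 + 0.96987×0.92732×0.99485 = -0.133961 + 0.894748 = 0.760787.
Q̄ = (S₀/π) × [bracket] = (1361/π) × 0.760787 = 329.59 W/m².
Ratio Q̄_A / Q̄_B = 384.31 / 329.59 = 1.166.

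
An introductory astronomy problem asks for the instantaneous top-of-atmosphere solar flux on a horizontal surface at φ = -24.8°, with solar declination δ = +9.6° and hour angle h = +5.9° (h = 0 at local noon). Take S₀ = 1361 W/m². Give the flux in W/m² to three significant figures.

1.12e+03 W/m²

cos θ_z = sin φ sin δ + cos φ cos δ cos h = -0.069951 + 0.890324 = 0.820373.
Flux = S₀ · cos θ_z = 1361 × 0.820373 = 1117 W/m².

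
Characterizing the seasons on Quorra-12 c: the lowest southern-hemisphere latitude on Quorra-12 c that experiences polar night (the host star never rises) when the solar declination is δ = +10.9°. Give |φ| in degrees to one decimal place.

Polar night requires cos H₀ = −tan φ tan δ ≥ 1, i.e. tan φ tan δ ≤ −1.
The boundary is |tan φ| · |tan δ| = 1, so |φ| = 90° − |δ| = 90° − 10.9° = 79.1° in the southern hemisphere.

|φ| = 79.1°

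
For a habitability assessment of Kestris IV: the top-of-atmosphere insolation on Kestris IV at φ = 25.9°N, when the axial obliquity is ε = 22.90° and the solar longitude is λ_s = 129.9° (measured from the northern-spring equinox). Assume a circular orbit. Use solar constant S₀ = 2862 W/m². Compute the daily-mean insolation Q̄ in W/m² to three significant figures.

Solar declination: sin δ = sin ε · sin λ_s = sin 22.90° × sin 129.9° = 0.29852, so δ = +17.369°.
cos H₀ = −tan(+25.9°) tan(+17.369°) = -0.1519, H₀ = 1.7233 rad.
Bracket: H₀ sin φ sin δ + cos φ cos δ sin H₀ = 1.7233×0.43680×0.29852 + 0.89956×0.95440×0.98840 = 0.224707 + 0.848581 = 1.073288.
Q̄ = (S₀/π) × [bracket] = (2862/π) × 1.073288 = 977.8 W/m².

Q̄ ≈ 978 W/m²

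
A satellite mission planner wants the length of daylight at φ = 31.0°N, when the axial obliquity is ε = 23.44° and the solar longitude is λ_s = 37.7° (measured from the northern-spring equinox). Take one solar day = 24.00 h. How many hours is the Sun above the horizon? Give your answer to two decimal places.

13.16 h

Solar declination: sin δ = sin ε · sin λ_s = sin 23.44° × sin 37.7° = 0.24326, so δ = +14.079°.
cos H₀ = −tan φ · tan δ = −tan(+31.0°) × tan(+14.079°) = -0.1507, so H₀ = 1.7221 rad = 98.67°.
Daylight = 2H₀/(2π) × 24.00 h = (1.7221/π) × 24.00 = 13.16 h.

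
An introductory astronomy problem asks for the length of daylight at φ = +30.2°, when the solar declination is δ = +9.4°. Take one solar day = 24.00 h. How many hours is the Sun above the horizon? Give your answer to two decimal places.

cos H₀ = −tan φ · tan δ = −tan(+30.2°) × tan(+9.400°) = -0.0964, so H₀ = 1.6673 rad = 95.53°.
Daylight = 2H₀/(2π) × 24.00 h = (1.6673/π) × 24.00 = 12.74 h.

12.74 h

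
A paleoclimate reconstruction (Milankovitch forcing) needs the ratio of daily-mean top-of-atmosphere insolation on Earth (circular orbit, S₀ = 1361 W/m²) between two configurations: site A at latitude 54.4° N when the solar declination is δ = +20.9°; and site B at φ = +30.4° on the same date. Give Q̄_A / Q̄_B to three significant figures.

Q̄_A / Q̄_B ≈ 0.972

— Configuration A (φ=+54.4°):
cos H₀ = −tan(+54.4°) tan(+20.900°) = -0.5334, H₀ = 2.1334 rad.
Bracket: H₀ sin φ sin δ + cos φ cos δ sin H₀ = 2.1334×0.81310×0.35674 + 0.58212×0.93420×0.84588 = 0.618825 + 0.460004 = 1.078829.
Q̄ = (S₀/π) × [bracket] = (1361/π) × 1.078829 = 467.37 W/m².
— Configuration B (φ=+30.4°):
cos H₀ = −tan(+30.4°) tan(+20.900°) = -0.2240, H₀ = 1.7968 rad.
Bracket: H₀ sin φ sin δ + cos φ cos δ sin H₀ = 1.7968×0.50603×0.35674 + 0.86251×0.93420×0.97458 = 0.324360 + 0.785275 = 1.109635.
Q̄ = (S₀/π) × [bracket] = (1361/π) × 1.109635 = 480.72 W/m².
Ratio Q̄_A / Q̄_B = 467.37 / 480.72 = 0.9722.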